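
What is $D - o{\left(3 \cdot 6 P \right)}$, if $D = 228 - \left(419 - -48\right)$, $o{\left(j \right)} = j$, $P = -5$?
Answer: $-149$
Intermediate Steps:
$D = -239$ ($D = 228 - \left(419 + 48\right) = 228 - 467 = -239$)
$D - o{\left(3 \cdot 6 P \right)} = -239 - 3 \cdot 6 \left(-5\right) = -239 - 18 \left(-5\right) = -239 - -90 = -239 + 90 = -149$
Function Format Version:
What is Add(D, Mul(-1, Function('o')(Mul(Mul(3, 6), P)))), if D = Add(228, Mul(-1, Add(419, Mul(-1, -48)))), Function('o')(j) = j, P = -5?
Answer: -149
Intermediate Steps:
D = -239 (D = Add(228, Mul(-1, Add(419, 48))) = Add(228, Mul(-1, 467)) = Add(228, -467) = -239)
Add(D, Mul(-1, Function('o')(Mul(Mul(3, 6), P)))) = Add(-239, Mul(-1, Mul(Mul(3, 6), -5))) = Add(-239, Mul(-1, Mul(18, -5))) = Add(-239, Mul(-1, -90)) = Add(-239, 90) = -149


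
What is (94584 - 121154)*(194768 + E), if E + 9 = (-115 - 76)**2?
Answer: -6144046800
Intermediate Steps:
E = 36472 (E = -9 + (-115 - 76)**2 = -9 + (-191)**2 = -9 + 36481 = 36472)
(94584 - 121154)*(194768 + E) = (94584 - 121154)*(194768 + 36472) = -26570*231240 = -6144046800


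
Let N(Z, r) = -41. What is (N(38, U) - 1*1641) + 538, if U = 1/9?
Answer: -1144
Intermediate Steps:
U = ⅑ ≈ 0.11111
(N(38, U) - 1*1641) + 538 = (-41 - 1*1641) + 538 = (-41 - 1641) + 538 = -1682 + 538 = -1144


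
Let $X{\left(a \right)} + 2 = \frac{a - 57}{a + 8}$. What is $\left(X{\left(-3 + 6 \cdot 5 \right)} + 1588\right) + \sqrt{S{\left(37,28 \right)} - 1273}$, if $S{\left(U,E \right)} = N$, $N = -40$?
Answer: $\frac{11096}{7} + i \sqrt{1313} \approx 1585.1 + 36.235 i$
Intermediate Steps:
$S{\left(U,E \right)} = -40$
$X{\left(a \right)} = -2 + \frac{-57 + a}{8 + a}$ ($X{\left(a \right)} = -2 + \frac{a - 57}{a + 8} = -2 + \frac{-57 + a}{8 + a}$)
$\left(X{\left(-3 + 6 \cdot 5 \right)} + 1588\right) + \sqrt{S{\left(37,28 \right)} - 1273} = \left(\frac{-73 - \left(-3 + 6 \cdot 5\right)}{8 + \left(-3 + 6 \cdot 5\right)} + 1588\right) + \sqrt{-40 - 1273} = \left(\frac{-73 - \left(-3 + 30\right)}{8 + \left(-3 + 30\right)} + 1588\right) + \sqrt{-1313} = \left(\frac{-73 - 27}{8 + 27} + 1588\right) + i \sqrt{1313} = \left(\frac{-73 - 27}{35} + 1588\right) + i \sqrt{1313} = \left(\frac{1}{35} \left(-100\right) + 1588\right) + i \sqrt{1313} = \left(- \frac{20}{7} + 1588\right) + i \sqrt{1313} = \frac{11096}{7} + i \sqrt{1313}$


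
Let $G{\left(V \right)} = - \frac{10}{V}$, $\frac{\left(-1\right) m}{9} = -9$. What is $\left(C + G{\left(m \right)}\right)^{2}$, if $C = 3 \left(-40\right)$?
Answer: $\frac{94672900}{6561} \approx 14430.0$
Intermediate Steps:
$m = 81$ ($m = \left(-9\right) \left(-9\right) = 81$)
$C = -120$
$\left(C + G{\left(m \right)}\right)^{2} = \left(-120 - \frac{10}{81}\right)^{2} = \left(- \frac{9730}{81}\right)^{2} = \frac{94672900}{6561}$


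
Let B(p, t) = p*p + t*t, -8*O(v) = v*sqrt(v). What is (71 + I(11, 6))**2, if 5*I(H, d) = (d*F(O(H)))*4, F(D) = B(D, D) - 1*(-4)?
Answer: 33605209/400 ≈ 84013.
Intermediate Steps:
O(v) = -v**(3/2)/8 (O(v) = -v*sqrt(v)/8 = -v**(3/2)/8)
B(p, t) = p**2 + t**2
F(D) = 4 + 2*D**2 (F(D) = (D**2 + D**2) - 1*(-4) = 2*D**2 + 4 = 4 + 2*D**2)
I(H, d) = 4*d*(4 + H**3/32)/5 (I(H, d) = ((d*(4 + 2*(-H**(3/2)/8)**2))*4)/5 = ((d*(4 + 2*(H**3/64)))*4)/5 = ((d*(4 + H**3/32))*4)/5 = (4*d*(4 + H**3/32))/5 = 4*d*(4 + H**3/32)/5)
(71 + I(11, 6))**2 = (71 + (1/40)*6*(128 + 11**3))**2 = (71 + (1/40)*6*(128 + 1331))**2 = (71 + (1/40)*6*1459)**2 = (71 + 4377/20)**2 = (5797/20)**2 = 33605209/400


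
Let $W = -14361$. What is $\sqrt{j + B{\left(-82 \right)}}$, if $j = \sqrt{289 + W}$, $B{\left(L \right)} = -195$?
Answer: $\sqrt{-195 + 2 i \sqrt{3518}} \approx 4.0772 + 14.547 i$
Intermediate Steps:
$j = 2 i \sqrt{3518}$ ($j = \sqrt{289 - 14361} = \sqrt{-14072} = 2 i \sqrt{3518} \approx 118.63 i$)
$\sqrt{j + B{\left(-82 \right)}} = \sqrt{2 i \sqrt{3518} - 195} = \sqrt{-195 + 2 i \sqrt{3518}}$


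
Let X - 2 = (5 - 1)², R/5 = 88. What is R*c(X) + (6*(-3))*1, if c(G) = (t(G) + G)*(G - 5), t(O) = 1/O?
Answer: 929338/9 ≈ 1.0326e+5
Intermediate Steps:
R = 440 (R = 5*88 = 440)
X = 18 (X = 2 + (5 - 1)² = 2 + 4² = 2 + 16 = 18)
c(G) = (-5 + G)*(G + 1/G) (c(G) = (1/G + G)*(G - 5) = (G + 1/G)*(-5 + G) = (-5 + G)*(G + 1/G))
R*c(X) + (6*(-3))*1 = 440*(1 + 18² - 5*18 - 5/18) + (6*(-3))*1 = 440*(1 + 324 - 90 - 5*1/18) - 18*1 = 440*(1 + 324 - 90 - 5/18) - 18 = 440*(4225/18) - 18 = 929500/9 - 18 = 929338/9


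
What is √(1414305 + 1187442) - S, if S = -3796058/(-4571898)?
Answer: -1898029/2285949 + 3*√289083 ≈ 1612.2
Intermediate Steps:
S = 1898029/2285949 (S = -3796058*(-1/4571898) = 1898029/2285949 ≈ 0.83030)
√(1414305 + 1187442) - S = √(1414305 + 1187442) - 1*1898029/2285949 = √2601747 - 1898029/2285949 = 3*√289083 - 1898029/2285949 = -1898029/2285949 + 3*√289083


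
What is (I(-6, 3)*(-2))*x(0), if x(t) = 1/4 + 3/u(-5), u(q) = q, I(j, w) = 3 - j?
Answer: 63/10 ≈ 6.3000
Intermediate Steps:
x(t) = -7/20 (x(t) = 1/4 + 3/(-5) = 1*(¼) + 3*(-⅕) = ¼ - ⅗ = -7/20)
(I(-6, 3)*(-2))*x(0) = ((3 - 1*(-6))*(-2))*(-7/20) = ((3 + 6)*(-2))*(-7/20) = (9*(-2))*(-7/20) = -18*(-7/20) = 63/10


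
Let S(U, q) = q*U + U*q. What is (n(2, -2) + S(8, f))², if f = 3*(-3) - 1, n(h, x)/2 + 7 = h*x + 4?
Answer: 30276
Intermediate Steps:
n(h, x) = -6 + 2*h*x (n(h, x) = -14 + 2*(h*x + 4) = -14 + 2*(4 + h*x) = -14 + (8 + 2*h*x) = -6 + 2*h*x)
f = -10 (f = -9 - 1 = -10)
S(U, q) = 2*U*q (S(U, q) = U*q + U*q = 2*U*q)
(n(2, -2) + S(8, f))² = ((-6 + 2*2*(-2)) + 2*8*(-10))² = ((-6 - 8) - 160)² = (-14 - 160)² = (-174)² = 30276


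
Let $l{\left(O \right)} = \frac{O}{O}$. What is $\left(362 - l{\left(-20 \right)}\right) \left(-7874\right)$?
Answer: $-2842514$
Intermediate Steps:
$l{\left(O \right)} = 1$
$\left(362 - l{\left(-20 \right)}\right) \left(-7874\right) = \left(362 - 1\right) \left(-7874\right) = 361 \left(-7874\right) = -2842514$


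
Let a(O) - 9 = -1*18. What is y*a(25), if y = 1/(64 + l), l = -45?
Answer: -9/19 ≈ -0.47368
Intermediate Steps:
a(O) = -9 (a(O) = 9 - 1*18 = 9 - 18 = -9)
y = 1/19 (y = 1/(64 - 45) = 1/19 ≈ 0.052632)
y*a(25) = (1/19)*(-9) = -9/19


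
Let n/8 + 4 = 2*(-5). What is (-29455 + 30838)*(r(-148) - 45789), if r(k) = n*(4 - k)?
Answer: -86870379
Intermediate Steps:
n = -112 (n = -32 + 8*(2*(-5)) = -32 + 8*(-10) = -32 - 80 = -112)
r(k) = -448 + 112*k (r(k) = -112*(4 - k) = -448 + 112*k)
(-29455 + 30838)*(r(-148) - 45789) = (-29455 + 30838)*((-448 + 112*(-148)) - 45789) = 1383*((-448 - 16576) - 45789) = 1383*(-17024 - 45789) = 1383*(-62813) = -86870379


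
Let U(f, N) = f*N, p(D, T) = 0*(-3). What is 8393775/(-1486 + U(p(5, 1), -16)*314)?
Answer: -8393775/1486 ≈ -5648.6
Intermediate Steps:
p(D, T) = 0
U(f, N) = N*f
8393775/(-1486 + U(p(5, 1), -16)*314) = 8393775/(-1486 - 16*0*314) = 8393775/(-1486 + 0*314) = 8393775/(-1486 + 0) = 8393775/(-1486) = 8393775*(-1/1486) = -8393775/1486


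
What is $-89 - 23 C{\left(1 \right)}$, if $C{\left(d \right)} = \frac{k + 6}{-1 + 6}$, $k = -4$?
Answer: $- \frac{491}{5} \approx -98.2$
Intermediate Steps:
$C{\left(d \right)} = \frac{2}{5}$ ($C{\left(d \right)} = \frac{-4 + 6}{-1 + 6} = \frac{2}{5}$)
$-89 - 23 C{\left(1 \right)} = -89 - \frac{46}{5} = - \frac{491}{5}$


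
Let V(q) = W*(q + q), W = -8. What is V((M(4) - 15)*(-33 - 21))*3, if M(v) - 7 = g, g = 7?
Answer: -2592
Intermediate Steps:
M(v) = 14 (M(v) = 7 + 7 = 14)
V(q) = -16*q (V(q) = -8*(q + q) = -16*q)
V((M(4) - 15)*(-33 - 21))*3 = -16*(14 - 15)*(-33 - 21)*3 = -(-16)*(-54)*3 = -16*54*3 = -864*3 = -2592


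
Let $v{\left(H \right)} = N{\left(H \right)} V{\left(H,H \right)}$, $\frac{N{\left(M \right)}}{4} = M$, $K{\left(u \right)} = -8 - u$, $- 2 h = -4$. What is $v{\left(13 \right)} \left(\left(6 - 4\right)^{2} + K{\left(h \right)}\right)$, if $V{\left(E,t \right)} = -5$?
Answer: $1560$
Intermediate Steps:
$h = 2$ ($h = \left(- \frac{1}{2}\right) \left(-4\right) = 2$)
$N{\left(M \right)} = 4 M$
$v{\left(H \right)} = - 20 H$ ($v{\left(H \right)} = 4 H \left(-5\right) = - 20 H$)
$v{\left(13 \right)} \left(\left(6 - 4\right)^{2} + K{\left(h \right)}\right) = \left(-20\right) 13 \left(\left(6 - 4\right)^{2} - 10\right) = - 260 \left(2^{2} - 10\right) = - 260 \left(4 - 10\right) = \left(-260\right) \left(-6\right) = 1560$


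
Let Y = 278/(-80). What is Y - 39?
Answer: -1699/40 ≈ -42.475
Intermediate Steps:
Y = -139/40 (Y = 278*(-1/80) = -139/40 ≈ -3.4750)
Y - 39 = -139/40 - 39 = -1699/40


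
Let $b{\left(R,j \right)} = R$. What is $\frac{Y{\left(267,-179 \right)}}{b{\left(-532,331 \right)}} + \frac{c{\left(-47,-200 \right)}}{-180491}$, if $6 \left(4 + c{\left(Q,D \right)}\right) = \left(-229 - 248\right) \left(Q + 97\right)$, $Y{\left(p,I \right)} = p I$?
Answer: $\frac{8628323191}{96021212} \approx 89.859$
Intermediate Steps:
$Y{\left(p,I \right)} = I p$
$c{\left(Q,D \right)} = - \frac{15431}{2} - \frac{159 Q}{2}$ ($c{\left(Q,D \right)} = -4 + \frac{\left(-229 - 248\right) \left(Q + 97\right)}{6} = -4 + \frac{\left(-477\right) \left(97 + Q\right)}{6} = -4 + \frac{-46269 - 477 Q}{6} = -4 - \left(\frac{15423}{2} + \frac{159 Q}{2}\right) = - \frac{15431}{2} - \frac{159 Q}{2}$)
$\frac{Y{\left(267,-179 \right)}}{b{\left(-532,331 \right)}} + \frac{c{\left(-47,-200 \right)}}{-180491} = \frac{\left(-179\right) 267}{-532} + \frac{- \frac{15431}{2} - - \frac{7473}{2}}{-180491} = \left(-47793\right) \left(- \frac{1}{532}\right) + \left(- \frac{15431}{2} + \frac{7473}{2}\right) \left(- \frac{1}{180491}\right) = \frac{47793}{532} - - \frac{3979}{180491} = \frac{47793}{532} + \frac{3979}{180491} = \frac{8628323191}{96021212}$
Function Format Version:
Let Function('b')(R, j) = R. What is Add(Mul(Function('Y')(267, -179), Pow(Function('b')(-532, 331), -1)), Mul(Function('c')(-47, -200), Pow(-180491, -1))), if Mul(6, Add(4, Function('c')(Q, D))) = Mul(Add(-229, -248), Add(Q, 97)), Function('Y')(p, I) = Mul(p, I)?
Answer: Rational(8628323191, 96021212) ≈ 89.859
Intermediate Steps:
Function('Y')(p, I) = Mul(I, p)
Function('c')(Q, D) = Add(Rational(-15431, 2), Mul(Rational(-159, 2), Q)) (Function('c')(Q, D) = Add(-4, Mul(Rational(1, 6), Mul(Add(-229, -248), Add(Q, 97)))) = Add(-4, Mul(Rational(1, 6), Mul(-477, Add(97, Q)))) = Add(-4, Mul(Rational(1, 6), Add(-46269, Mul(-477, Q)))) = Add(-4, Add(Rational(-15423, 2), Mul(Rational(-159, 2), Q))) = Add(Rational(-15431, 2), Mul(Rational(-159, 2), Q)))
Add(Mul(Function('Y')(267, -179), Pow(Function('b')(-532, 331), -1)), Mul(Function('c')(-47, -200), Pow(-180491, -1))) = Add(Mul(Mul(-179, 267), Pow(-532, -1)), Mul(Add(Rational(-15431, 2), Mul(Rational(-159, 2), -47)), Pow(-180491, -1))) = Add(Mul(-47793, Rational(-1, 532)), Mul(Add(Rational(-15431, 2), Rational(7473, 2)), Rational(-1, 180491))) = Add(Rational(47793, 532), Mul(-3979, Rational(-1, 180491))) = Add(Rational(47793, 532), Rational(3979, 180491)) = Rational(8628323191, 96021212)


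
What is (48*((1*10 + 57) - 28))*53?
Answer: 99216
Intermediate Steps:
(48*((1*10 + 57) - 28))*53 = (48*((10 + 57) - 28))*53 = (48*(67 - 28))*53 = (48*39)*53 = 1872*53 = 99216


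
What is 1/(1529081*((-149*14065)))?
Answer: -1/3204472115485 ≈ -3.1206e-13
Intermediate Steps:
1/(1529081*((-149*14065))) = (1/1529081)/(-2095685) = (1/1529081)*(-1/2095685) = -1/3204472115485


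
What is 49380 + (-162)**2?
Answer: 75624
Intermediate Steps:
49380 + (-162)**2 = 49380 + 26244 = 75624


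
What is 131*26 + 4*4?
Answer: 3422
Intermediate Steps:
131*26 + 4*4 = 3406 + 16 = 3422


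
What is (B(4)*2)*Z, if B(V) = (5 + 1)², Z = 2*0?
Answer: 0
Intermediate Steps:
Z = 0
B(V) = 36 (B(V) = 6² = 36)
(B(4)*2)*Z = (36*2)*0 = 72*0 = 0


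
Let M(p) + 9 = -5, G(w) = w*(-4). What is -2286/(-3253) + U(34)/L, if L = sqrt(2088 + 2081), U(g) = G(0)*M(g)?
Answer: 2286/3253 ≈ 0.70274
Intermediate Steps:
G(w) = -4*w
M(p) = -14 (M(p) = -9 - 5 = -14)
U(g) = 0 (U(g) = -4*0*(-14) = 0*(-14) = 0)
L = sqrt(4169) ≈ 64.568
-2286/(-3253) + U(34)/L = -2286/(-3253) + 0/(sqrt(4169)) = -2286*(-1/3253) + 0*(sqrt(4169)/4169) = 2286/3253 + 0 = 2286/3253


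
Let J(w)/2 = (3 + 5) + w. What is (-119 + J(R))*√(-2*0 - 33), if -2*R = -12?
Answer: -91*I*√33 ≈ -522.75*I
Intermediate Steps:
R = 6 (R = -½*(-12) = 6)
J(w) = 16 + 2*w (J(w) = 2*((3 + 5) + w) = 2*(8 + w) = 16 + 2*w)
(-119 + J(R))*√(-2*0 - 33) = (-119 + (16 + 2*6))*√(-2*0 - 33) = (-119 + (16 + 12))*√(0 - 33) = (-119 + 28)*√(-33) = -91*I*√33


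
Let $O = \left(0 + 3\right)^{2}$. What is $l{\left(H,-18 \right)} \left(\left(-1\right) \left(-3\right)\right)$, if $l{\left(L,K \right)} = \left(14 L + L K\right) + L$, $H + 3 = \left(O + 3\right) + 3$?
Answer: $-108$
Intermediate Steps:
$O = 9$ ($O = 3^{2} = 9$)
$H = 12$ ($H = -3 + \left(\left(9 + 3\right) + 3\right) = -3 + \left(12 + 3\right) = -3 + 15 = 12$)
$l{\left(L,K \right)} = 15 L + K L$ ($l{\left(L,K \right)} = \left(14 L + K L\right) + L = 15 L + K L$)
$l{\left(H,-18 \right)} \left(\left(-1\right) \left(-3\right)\right) = 12 \left(15 - 18\right) \left(\left(-1\right) \left(-3\right)\right) = 12 \left(-3\right) 3 = \left(-36\right) 3 = -108$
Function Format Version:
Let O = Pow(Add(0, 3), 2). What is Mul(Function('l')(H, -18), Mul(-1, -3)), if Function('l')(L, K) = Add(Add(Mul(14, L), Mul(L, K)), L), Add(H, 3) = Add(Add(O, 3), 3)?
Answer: -108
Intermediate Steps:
O = 9 (O = Pow(3, 2) = 9)
H = 12 (H = Add(-3, Add(Add(9, 3), 3)) = Add(-3, Add(12, 3)) = Add(-3, 15) = 12)
Function('l')(L, K) = Add(Mul(15, L), Mul(K, L)) (Function('l')(L, K) = Add(Add(Mul(14, L), Mul(K, L)), L) = Add(Mul(15, L), Mul(K, L)))
Mul(Function('l')(H, -18), Mul(-1, -3)) = Mul(Mul(12, Add(15, -18)), Mul(-1, -3)) = Mul(Mul(12, -3), 3) = Mul(-36, 3) = -108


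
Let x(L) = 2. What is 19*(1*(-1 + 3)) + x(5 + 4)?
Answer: 40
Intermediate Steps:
19*(1*(-1 + 3)) + x(5 + 4) = 19*(1*(-1 + 3)) + 2 = 19*(1*2) + 2 = 19*2 + 2 = 38 + 2 = 40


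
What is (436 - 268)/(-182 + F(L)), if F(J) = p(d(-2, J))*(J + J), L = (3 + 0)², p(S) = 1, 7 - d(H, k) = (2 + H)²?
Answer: -42/41 ≈ -1.0244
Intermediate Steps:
d(H, k) = 7 - (2 + H)²
L = 9 (L = 3² = 9)
F(J) = 2*J (F(J) = 1*(J + J) = 1*(2*J) = 2*J)
(436 - 268)/(-182 + F(L)) = (436 - 268)/(-182 + 2*9) = 168/(-182 + 18) = 168/(-164) = 168*(-1/164) = -42/41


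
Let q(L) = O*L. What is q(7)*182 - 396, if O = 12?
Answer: 14892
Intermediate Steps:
q(L) = 12*L
q(7)*182 - 396 = (12*7)*182 - 396 = 84*182 - 396 = 15288 - 396 = 14892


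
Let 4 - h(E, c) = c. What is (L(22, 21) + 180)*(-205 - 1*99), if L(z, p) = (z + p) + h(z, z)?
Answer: -62320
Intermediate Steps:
h(E, c) = 4 - c
L(z, p) = 4 + p (L(z, p) = (z + p) + (4 - z) = (p + z) + (4 - z) = 4 + p)
(L(22, 21) + 180)*(-205 - 1*99) = ((4 + 21) + 180)*(-205 - 1*99) = (25 + 180)*(-205 - 99) = 205*(-304) = -62320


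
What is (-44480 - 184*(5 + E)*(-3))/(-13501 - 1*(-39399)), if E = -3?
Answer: -21688/12949 ≈ -1.6749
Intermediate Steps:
(-44480 - 184*(5 + E)*(-3))/(-13501 - 1*(-39399)) = (-44480 - 184*(5 - 3)*(-3))/(-13501 - 1*(-39399)) = (-44480 - 368*(-3))/(-13501 + 39399) = (-44480 - 184*(-6))/25898 = (-44480 + 1104)*(1/25898) = -43376*1/25898 = -21688/12949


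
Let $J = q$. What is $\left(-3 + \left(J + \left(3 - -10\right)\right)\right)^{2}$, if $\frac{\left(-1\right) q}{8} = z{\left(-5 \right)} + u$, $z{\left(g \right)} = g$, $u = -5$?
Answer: $8100$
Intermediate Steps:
$q = 80$ ($q = - 8 \left(-5 - 5\right) = \left(-8\right) \left(-10\right) = 80$)
$J = 80$
$\left(-3 + \left(J + \left(3 - -10\right)\right)\right)^{2} = \left(-3 + \left(80 + \left(3 - -10\right)\right)\right)^{2} = \left(-3 + \left(80 + \left(3 + 10\right)\right)\right)^{2} = \left(-3 + \left(80 + 13\right)\right)^{2} = \left(-3 + 93\right)^{2} = 90^{2} = 8100$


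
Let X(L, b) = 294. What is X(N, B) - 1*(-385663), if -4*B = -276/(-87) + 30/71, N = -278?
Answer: 385957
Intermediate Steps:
B = -3701/4118 (B = -(-276/(-87) + 30/71)/4 = -(-276*(-1/87) + 30*(1/71))/4 = -(92/29 + 30/71)/4 = -1/4*7402/2059 = -3701/4118 ≈ -0.89874)
X(N, B) - 1*(-385663) = 294 - 1*(-385663) = 294 + 385663 = 385957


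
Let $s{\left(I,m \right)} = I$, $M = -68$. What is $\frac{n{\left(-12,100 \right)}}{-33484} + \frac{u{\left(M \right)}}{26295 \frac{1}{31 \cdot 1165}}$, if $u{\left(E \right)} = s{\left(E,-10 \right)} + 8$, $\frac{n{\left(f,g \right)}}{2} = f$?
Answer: $- \frac{1209264142}{14674363} \approx -82.407$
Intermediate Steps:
$n{\left(f,g \right)} = 2 f$
$u{\left(E \right)} = 8 + E$ ($u{\left(E \right)} = E + 8 = 8 + E$)
$\frac{n{\left(-12,100 \right)}}{-33484} + \frac{u{\left(M \right)}}{26295 \frac{1}{31 \cdot 1165}} = \frac{2 \left(-12\right)}{-33484} + \frac{8 - 68}{26295 \frac{1}{31 \cdot 1165}} = \left(-24\right) \left(- \frac{1}{33484}\right) - \frac{60}{26295 \cdot \frac{1}{36115}} = \frac{6}{8371} - \frac{60}{26295 \cdot \frac{1}{36115}} = \frac{6}{8371} - \frac{60}{\frac{5259}{7223}} = \frac{6}{8371} - \frac{144460}{1753} = - \frac{1209264142}{14674363}$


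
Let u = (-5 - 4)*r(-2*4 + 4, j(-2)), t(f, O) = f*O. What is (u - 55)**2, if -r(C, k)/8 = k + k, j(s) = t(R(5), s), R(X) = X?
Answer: 2235025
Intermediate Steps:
t(f, O) = O*f
j(s) = 5*s (j(s) = s*5 = 5*s)
r(C, k) = -16*k (r(C, k) = -8*(k + k) = -16*k)
u = -1440 (u = (-5 - 4)*(-80*(-2)) = -(-144)*(-10) = -9*160 = -1440)
(u - 55)**2 = (-1440 - 55)**2 = (-1495)**2 = 2235025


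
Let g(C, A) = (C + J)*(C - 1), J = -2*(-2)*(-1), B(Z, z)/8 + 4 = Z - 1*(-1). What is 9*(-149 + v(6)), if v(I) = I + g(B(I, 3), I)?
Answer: 2853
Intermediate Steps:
B(Z, z) = -24 + 8*Z (B(Z, z) = -32 + 8*(Z - 1*(-1)) = -32 + 8*(Z + 1) = -32 + 8*(1 + Z) = -32 + (8 + 8*Z) = -24 + 8*Z)
J = -4 (J = 4*(-1) = -4)
g(C, A) = (-1 + C)*(-4 + C) (g(C, A) = (C - 4)*(C - 1) = (-4 + C)*(-1 + C) = (-1 + C)*(-4 + C))
v(I) = 124 + (-24 + 8*I)² - 39*I (v(I) = I + (4 + (-24 + 8*I)² - 5*(-24 + 8*I)) = I + (4 + (-24 + 8*I)² + (120 - 40*I)) = I + (124 + (-24 + 8*I)² - 40*I) = 124 + (-24 + 8*I)² - 39*I)
9*(-149 + v(6)) = 9*(-149 + (700 - 423*6 + 64*6²)) = 9*(-149 + (700 - 2538 + 64*36)) = 9*(-149 + (700 - 2538 + 2304)) = 9*(-149 + 466) = 9*317 = 2853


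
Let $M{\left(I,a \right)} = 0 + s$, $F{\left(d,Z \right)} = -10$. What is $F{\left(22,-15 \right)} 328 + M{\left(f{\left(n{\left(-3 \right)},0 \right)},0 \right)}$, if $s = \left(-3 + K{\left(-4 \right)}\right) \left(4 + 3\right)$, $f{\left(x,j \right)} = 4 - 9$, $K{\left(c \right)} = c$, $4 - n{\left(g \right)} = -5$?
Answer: $-3329$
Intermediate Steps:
$n{\left(g \right)} = 9$ ($n{\left(g \right)} = 4 - -5 = 4 + 5 = 9$)
$f{\left(x,j \right)} = -5$ ($f{\left(x,j \right)} = 4 - 9 = -5$)
$s = -49$ ($s = \left(-3 - 4\right) \left(4 + 3\right) = \left(-7\right) 7 = -49$)
$M{\left(I,a \right)} = -49$ ($M{\left(I,a \right)} = 0 - 49 = -49$)
$F{\left(22,-15 \right)} 328 + M{\left(f{\left(n{\left(-3 \right)},0 \right)},0 \right)} = \left(-10\right) 328 - 49 = -3280 - 49 = -3329$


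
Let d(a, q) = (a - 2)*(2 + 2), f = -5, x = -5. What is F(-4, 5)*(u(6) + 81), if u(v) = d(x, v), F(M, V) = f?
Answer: -265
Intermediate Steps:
F(M, V) = -5
d(a, q) = -8 + 4*a (d(a, q) = (-2 + a)*4 = -8 + 4*a)
u(v) = -28 (u(v) = -8 + 4*(-5) = -8 - 20 = -28)
F(-4, 5)*(u(6) + 81) = -5*(-28 + 81) = -5*53 = -265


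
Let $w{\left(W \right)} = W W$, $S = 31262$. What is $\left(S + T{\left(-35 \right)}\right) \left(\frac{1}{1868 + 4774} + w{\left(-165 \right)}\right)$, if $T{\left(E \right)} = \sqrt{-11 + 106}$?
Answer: $\frac{2826529517581}{3321} + \frac{180828451 \sqrt{95}}{6642} \approx 8.5137 \cdot 10^{8}$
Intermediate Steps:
$w{\left(W \right)} = W^{2}$
$T{\left(E \right)} = \sqrt{95}$
$\left(S + T{\left(-35 \right)}\right) \left(\frac{1}{1868 + 4774} + w{\left(-165 \right)}\right) = \left(31262 + \sqrt{95}\right) \left(\frac{1}{1868 + 4774} + \left(-165\right)^{2}\right) = \left(31262 + \sqrt{95}\right) \left(\frac{1}{6642} + 27225\right) = \left(31262 + \sqrt{95}\right) \frac{180828451}{6642} = \frac{2826529517581}{3321} + \frac{180828451 \sqrt{95}}{6642}$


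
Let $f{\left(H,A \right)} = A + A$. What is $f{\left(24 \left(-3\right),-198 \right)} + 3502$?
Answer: $3106$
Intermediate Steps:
$f{\left(H,A \right)} = 2 A$
$f{\left(24 \left(-3\right),-198 \right)} + 3502 = 2 \left(-198\right) + 3502 = -396 + 3502 = 3106$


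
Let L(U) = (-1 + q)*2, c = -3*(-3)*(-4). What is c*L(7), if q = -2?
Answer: 216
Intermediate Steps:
c = -36 (c = 9*(-4) = -36)
L(U) = -6 (L(U) = (-1 - 2)*2 = -3*2 = -6)
c*L(7) = -36*(-6) = 216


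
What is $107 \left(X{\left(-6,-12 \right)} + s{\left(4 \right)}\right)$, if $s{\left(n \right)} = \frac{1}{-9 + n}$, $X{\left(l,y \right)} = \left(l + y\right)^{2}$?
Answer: $\frac{173233}{5} \approx 34647.0$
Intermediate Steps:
$107 \left(X{\left(-6,-12 \right)} + s{\left(4 \right)}\right) = 107 \left(\left(-6 - 12\right)^{2} + \frac{1}{-9 + 4}\right) = 107 \left(\left(-18\right)^{2} + \frac{1}{-5}\right) = 107 \left(324 - \frac{1}{5}\right) = 107 \cdot \frac{1619}{5} = \frac{173233}{5}$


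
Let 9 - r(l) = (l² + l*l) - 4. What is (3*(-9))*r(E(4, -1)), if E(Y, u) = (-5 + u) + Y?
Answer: -135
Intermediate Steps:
E(Y, u) = -5 + Y + u
r(l) = 13 - 2*l² (r(l) = 9 - ((l² + l*l) - 4) = 9 - ((l² + l²) - 4) = 9 - (2*l² - 4) = 9 - (-4 + 2*l²) = 9 + (4 - 2*l²) = 13 - 2*l²)
(3*(-9))*r(E(4, -1)) = (3*(-9))*(13 - 2*(-5 + 4 - 1)²) = -27*(13 - 2*(-2)²) = -27*(13 - 2*4) = -27*(13 - 8) = -27*5 = -135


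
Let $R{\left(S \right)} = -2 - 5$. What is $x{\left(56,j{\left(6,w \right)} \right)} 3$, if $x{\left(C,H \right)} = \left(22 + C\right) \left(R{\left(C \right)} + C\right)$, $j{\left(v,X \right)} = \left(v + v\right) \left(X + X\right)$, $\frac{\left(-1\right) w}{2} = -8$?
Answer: $11466$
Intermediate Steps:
$w = 16$ ($w = \left(-2\right) \left(-8\right) = 16$)
$R{\left(S \right)} = -7$
$j{\left(v,X \right)} = 4 X v$ ($j{\left(v,X \right)} = 2 v 2 X = 4 X v$)
$x{\left(C,H \right)} = \left(-7 + C\right) \left(22 + C\right)$ ($x{\left(C,H \right)} = \left(22 + C\right) \left(-7 + C\right) = \left(-7 + C\right) \left(22 + C\right)$)
$x{\left(56,j{\left(6,w \right)} \right)} 3 = \left(-154 + 56^{2} + 15 \cdot 56\right) 3 = \left(-154 + 3136 + 840\right) 3 = 3822 \cdot 3 = 11466$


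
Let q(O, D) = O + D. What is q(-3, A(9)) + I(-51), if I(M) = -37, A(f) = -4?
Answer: -44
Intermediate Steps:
q(O, D) = D + O
q(-3, A(9)) + I(-51) = (-4 - 3) - 37 = -7 - 37 = -44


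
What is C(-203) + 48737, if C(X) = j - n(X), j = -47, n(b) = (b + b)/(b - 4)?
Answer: 10078424/207 ≈ 48688.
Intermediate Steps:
n(b) = 2*b/(-4 + b) (n(b) = (2*b)/(-4 + b) = 2*b/(-4 + b))
C(X) = -47 - 2*X/(-4 + X)
C(-203) + 48737 = (188 - 49*(-203))/(-4 - 203) + 48737 = (188 + 9947)/(-207) + 48737 = -1/207*10135 + 48737 = -10135/207 + 48737 = 10078424/207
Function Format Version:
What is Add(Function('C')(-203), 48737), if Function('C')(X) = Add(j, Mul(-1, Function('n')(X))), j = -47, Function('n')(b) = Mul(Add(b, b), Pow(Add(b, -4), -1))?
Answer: Rational(10078424, 207) ≈ 48688.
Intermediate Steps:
Function('n')(b) = Mul(2, b, Pow(Add(-4, b), -1)) (Function('n')(b) = Mul(Mul(2, b), Pow(Add(-4, b), -1)) = Mul(2, b, Pow(Add(-4, b), -1)))
Function('C')(X) = Add(-47, Mul(-2, X, Pow(Add(-4, X), -1))) (Function('C')(X) = Add(-47, Mul(-1, Mul(2, X, Pow(Add(-4, X), -1)))) = Add(-47, Mul(-2, X, Pow(Add(-4, X), -1))))
Add(Function('C')(-203), 48737) = Add(Mul(Pow(Add(-4, -203), -1), Add(188, Mul(-49, -203))), 48737) = Add(Mul(Pow(-207, -1), Add(188, 9947)), 48737) = Add(Mul(Rational(-1, 207), 10135), 48737) = Add(Rational(-10135, 207), 48737) = Rational(10078424, 207)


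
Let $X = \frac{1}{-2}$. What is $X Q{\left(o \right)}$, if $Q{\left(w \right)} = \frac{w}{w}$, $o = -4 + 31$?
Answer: $- \frac{1}{2} \approx -0.5$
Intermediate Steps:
$o = 27$
$X = - \frac{1}{2} \approx -0.5$
$Q{\left(w \right)} = 1$
$X Q{\left(o \right)} = \left(- \frac{1}{2}\right) 1 = - \frac{1}{2}$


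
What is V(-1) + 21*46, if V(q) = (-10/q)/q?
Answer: 956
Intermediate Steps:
V(q) = -10/q²
V(-1) + 21*46 = -10/(-1)² + 21*46 = -10*1 + 966 = -10 + 966 = 956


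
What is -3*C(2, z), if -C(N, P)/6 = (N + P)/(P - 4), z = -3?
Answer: 18/7 ≈ 2.5714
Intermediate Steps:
C(N, P) = -6*(N + P)/(-4 + P) (C(N, P) = -6*(N + P)/(P - 4) = -6*(N + P)/(-4 + P))
-3*C(2, z) = -18*(-1*2 - 1*(-3))/(-4 - 3) = -18*(-2 + 3)/(-7) = -18*(-1)/7 = -3*(-6/7) = 18/7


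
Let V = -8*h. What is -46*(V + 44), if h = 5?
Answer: -184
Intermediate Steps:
V = -40 (V = -8*5 = -40)
-46*(V + 44) = -46*(-40 + 44) = -46*4 = -184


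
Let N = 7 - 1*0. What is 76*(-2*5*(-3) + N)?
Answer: 2812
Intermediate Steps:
N = 7 (N = 7 + 0 = 7)
76*(-2*5*(-3) + N) = 76*(-2*5*(-3) + 7) = 76*(-10*(-3) + 7) = 76*(30 + 7) = 76*37 = 2812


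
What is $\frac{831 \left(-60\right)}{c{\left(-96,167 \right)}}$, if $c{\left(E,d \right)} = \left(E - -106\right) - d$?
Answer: $\frac{49860}{157} \approx 317.58$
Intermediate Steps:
$c{\left(E,d \right)} = 106 + E - d$ ($c{\left(E,d \right)} = \left(E + 106\right) - d = \left(106 + E\right) - d = 106 + E - d$)
$\frac{831 \left(-60\right)}{c{\left(-96,167 \right)}} = \frac{831 \left(-60\right)}{106 - 96 - 167} = - \frac{49860}{106 - 96 - 167} = - \frac{49860}{-157} = \left(-49860\right) \left(- \frac{1}{157}\right) = \frac{49860}{157}$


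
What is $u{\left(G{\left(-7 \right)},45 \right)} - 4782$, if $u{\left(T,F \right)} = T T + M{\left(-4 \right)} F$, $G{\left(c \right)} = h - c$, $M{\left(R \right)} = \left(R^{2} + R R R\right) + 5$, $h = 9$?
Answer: $-6461$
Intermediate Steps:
$M{\left(R \right)} = 5 + R^{2} + R^{3}$ ($M{\left(R \right)} = \left(R^{2} + R^{2} R\right) + 5 = \left(R^{2} + R^{3}\right) + 5 = 5 + R^{2} + R^{3}$)
$G{\left(c \right)} = 9 - c$
$u{\left(T,F \right)} = T^{2} - 43 F$ ($u{\left(T,F \right)} = T T + \left(5 + \left(-4\right)^{2} + \left(-4\right)^{3}\right) F = T^{2} + \left(5 + 16 - 64\right) F = T^{2} - 43 F$)
$u{\left(G{\left(-7 \right)},45 \right)} - 4782 = \left(\left(9 - -7\right)^{2} - 1935\right) - 4782 = \left(\left(9 + 7\right)^{2} - 1935\right) - 4782 = \left(16^{2} - 1935\right) - 4782 = \left(256 - 1935\right) - 4782 = -1679 - 4782 = -6461$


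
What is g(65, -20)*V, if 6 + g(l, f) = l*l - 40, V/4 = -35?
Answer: -585060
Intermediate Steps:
V = -140 (V = 4*(-35) = -140)
g(l, f) = -46 + l² (g(l, f) = -6 + (l*l - 40) = -6 + (l² - 40) = -6 + (-40 + l²) = -46 + l²)
g(65, -20)*V = (-46 + 65²)*(-140) = (-46 + 4225)*(-140) = 4179*(-140) = -585060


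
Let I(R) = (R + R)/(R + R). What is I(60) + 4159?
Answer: 4160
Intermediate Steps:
I(R) = 1 (I(R) = (2*R)/((2*R)) = (2*R)*(1/(2*R)) = 1)
I(60) + 4159 = 1 + 4159 = 4160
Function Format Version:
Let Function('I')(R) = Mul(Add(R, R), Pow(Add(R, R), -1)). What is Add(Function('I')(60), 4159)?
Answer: 4160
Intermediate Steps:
Function('I')(R) = 1 (Function('I')(R) = Mul(Mul(2, R), Pow(Mul(2, R), -1)) = Mul(Mul(2, R), Mul(Rational(1, 2), Pow(R, -1))) = 1)
Add(Function('I')(60), 4159) = Add(1, 4159) = 4160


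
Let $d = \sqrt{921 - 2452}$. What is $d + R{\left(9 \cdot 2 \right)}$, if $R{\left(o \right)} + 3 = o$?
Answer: $15 + i \sqrt{1531} \approx 15.0 + 39.128 i$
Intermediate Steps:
$R{\left(o \right)} = -3 + o$
$d = i \sqrt{1531}$ ($d = \sqrt{-1531} = i \sqrt{1531} \approx 39.128 i$)
$d + R{\left(9 \cdot 2 \right)} = i \sqrt{1531} + \left(-3 + 9 \cdot 2\right) = i \sqrt{1531} + \left(-3 + 18\right) = i \sqrt{1531} + 15 = 15 + i \sqrt{1531}$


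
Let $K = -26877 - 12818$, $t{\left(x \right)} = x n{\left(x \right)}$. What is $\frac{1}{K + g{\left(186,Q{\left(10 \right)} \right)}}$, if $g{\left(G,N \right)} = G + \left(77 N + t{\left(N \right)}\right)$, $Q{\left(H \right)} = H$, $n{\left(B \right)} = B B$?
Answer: $- \frac{1}{37739} \approx -2.6498 \cdot 10^{-5}$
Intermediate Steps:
$n{\left(B \right)} = B^{2}$
$t{\left(x \right)} = x^{3}$ ($t{\left(x \right)} = x x^{2} = x^{3}$)
$K = -39695$
$g{\left(G,N \right)} = G + N^{3} + 77 N$ ($g{\left(G,N \right)} = G + \left(77 N + N^{3}\right) = G + \left(N^{3} + 77 N\right) = G + N^{3} + 77 N$)
$\frac{1}{K + g{\left(186,Q{\left(10 \right)} \right)}} = \frac{1}{-39695 + \left(186 + 10^{3} + 77 \cdot 10\right)} = \frac{1}{-39695 + \left(186 + 1000 + 770\right)} = \frac{1}{-39695 + 1956} = \frac{1}{-37739} = - \frac{1}{37739}$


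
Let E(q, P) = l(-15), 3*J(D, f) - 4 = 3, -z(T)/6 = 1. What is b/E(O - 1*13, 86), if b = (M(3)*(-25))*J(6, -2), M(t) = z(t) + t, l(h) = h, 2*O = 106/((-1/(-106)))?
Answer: -35/3 ≈ -11.667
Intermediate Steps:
z(T) = -6 (z(T) = -6*1 = -6)
O = 5618 (O = (106/((-1/(-106))))/2 = (106/((-1*(-1/106))))/2 = (106/(1/106))/2 = (106*106)/2 = (1/2)*11236 = 5618)
J(D, f) = 7/3 (J(D, f) = 4/3 + (1/3)*3 = 4/3 + 1 = 7/3)
E(q, P) = -15
M(t) = -6 + t
b = 175 (b = ((-6 + 3)*(-25))*(7/3) = -3*(-25)*(7/3) = 75*(7/3) = 175)
b/E(O - 1*13, 86) = 175/(-15) = 175*(-1/15) = -35/3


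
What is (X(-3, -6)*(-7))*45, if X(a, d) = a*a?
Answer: -2835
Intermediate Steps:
X(a, d) = a**2
(X(-3, -6)*(-7))*45 = ((-3)**2*(-7))*45 = (9*(-7))*45 = -63*45 = -2835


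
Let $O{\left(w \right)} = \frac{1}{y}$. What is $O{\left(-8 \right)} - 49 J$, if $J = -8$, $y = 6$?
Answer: $\frac{2353}{6} \approx 392.17$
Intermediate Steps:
$O{\left(w \right)} = \frac{1}{6}$
$O{\left(-8 \right)} - 49 J = \frac{1}{6} - -392 = \frac{1}{6} + 392 = \frac{2353}{6}$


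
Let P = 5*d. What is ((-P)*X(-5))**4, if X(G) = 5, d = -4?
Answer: 100000000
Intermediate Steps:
P = -20 (P = 5*(-4) = -20)
((-P)*X(-5))**4 = (-1*(-20)*5)**4 = (20*5)**4 = 100**4 = 100000000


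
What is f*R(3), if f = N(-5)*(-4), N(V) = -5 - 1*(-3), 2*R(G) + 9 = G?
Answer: -24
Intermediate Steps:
R(G) = -9/2 + G/2
N(V) = -2 (N(V) = -5 + 3 = -2)
f = 8 (f = -2*(-4) = 8)
f*R(3) = 8*(-9/2 + (½)*3) = 8*(-9/2 + 3/2) = 8*(-3) = -24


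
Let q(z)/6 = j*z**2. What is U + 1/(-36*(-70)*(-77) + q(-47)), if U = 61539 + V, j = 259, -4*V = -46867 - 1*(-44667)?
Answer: 201090500395/3238746 ≈ 62089.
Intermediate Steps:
V = 550 (V = -(-46867 - 1*(-44667))/4 = -(-46867 + 44667)/4 = -1/4*(-2200) = 550)
q(z) = 1554*z**2 (q(z) = 6*(259*z**2) = 1554*z**2)
U = 62089 (U = 61539 + 550 = 62089)
U + 1/(-36*(-70)*(-77) + q(-47)) = 62089 + 1/(-36*(-70)*(-77) + 1554*(-47)**2) = 62089 + 1/(2520*(-77) + 1554*2209) = 62089 + 1/(-194040 + 3432786) = 62089 + 1/3238746 = 201090500395/3238746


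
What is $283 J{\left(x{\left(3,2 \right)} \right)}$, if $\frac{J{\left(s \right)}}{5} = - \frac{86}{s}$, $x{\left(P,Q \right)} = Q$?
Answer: $-60845$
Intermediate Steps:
$J{\left(s \right)} = - \frac{430}{s}$ ($J{\left(s \right)} = 5 \left(- \frac{86}{s}\right) = - \frac{430}{s}$)
$283 J{\left(x{\left(3,2 \right)} \right)} = 283 \left(- \frac{430}{2}\right) = 283 \left(\left(-430\right) \frac{1}{2}\right) = 283 \left(-215\right) = -60845$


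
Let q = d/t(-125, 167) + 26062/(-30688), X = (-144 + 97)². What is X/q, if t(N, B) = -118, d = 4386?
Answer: -1999798864/34418221 ≈ -58.103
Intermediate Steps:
X = 2209 (X = (-47)² = 2209)
q = -34418221/905296 (q = 4386/(-118) + 26062/(-30688) = 4386*(-1/118) + 26062*(-1/30688) = -2193/59 - 13031/15344 = -34418221/905296 ≈ -38.019)
X/q = 2209/(-34418221/905296) = 2209*(-905296/34418221) = -1999798864/34418221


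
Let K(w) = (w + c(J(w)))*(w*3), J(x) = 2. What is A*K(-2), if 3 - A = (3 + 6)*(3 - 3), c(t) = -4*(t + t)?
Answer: 324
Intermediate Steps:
c(t) = -8*t
A = 3 (A = 3 - (3 + 6)*(3 - 3) = 3 - 9*0 = 3 - 1*0 = 3 + 0 = 3)
K(w) = 3*w*(-16 + w) (K(w) = (w - 8*2)*(w*3) = (w - 16)*(3*w) = (-16 + w)*(3*w) = 3*w*(-16 + w))
A*K(-2) = 3*(3*(-2)*(-16 - 2)) = 3*(3*(-2)*(-18)) = 3*108 = 324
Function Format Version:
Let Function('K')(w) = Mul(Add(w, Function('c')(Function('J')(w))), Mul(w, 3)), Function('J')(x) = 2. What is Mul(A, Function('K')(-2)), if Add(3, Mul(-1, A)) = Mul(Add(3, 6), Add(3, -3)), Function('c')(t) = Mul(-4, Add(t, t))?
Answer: 324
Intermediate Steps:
Function('c')(t) = Mul(-8, t) (Function('c')(t) = Mul(-4, Mul(2, t)) = Mul(-8, t))
A = 3 (A = Add(3, Mul(-1, Mul(Add(3, 6), Add(3, -3)))) = Add(3, Mul(-1, Mul(9, 0))) = Add(3, Mul(-1, 0)) = Add(3, 0) = 3)
Function('K')(w) = Mul(3, w, Add(-16, w)) (Function('K')(w) = Mul(Add(w, Mul(-8, 2)), Mul(w, 3)) = Mul(Add(w, -16), Mul(3, w)) = Mul(Add(-16, w), Mul(3, w)) = Mul(3, w, Add(-16, w)))
Mul(A, Function('K')(-2)) = Mul(3, Mul(3, -2, Add(-16, -2))) = Mul(3, Mul(3, -2, -18)) = Mul(3, 108) = 324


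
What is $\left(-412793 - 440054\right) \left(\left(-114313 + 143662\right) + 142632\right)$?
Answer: $-146673479907$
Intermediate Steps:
$\left(-412793 - 440054\right) \left(\left(-114313 + 143662\right) + 142632\right) = - 852847 \left(29349 + 142632\right) = \left(-852847\right) 171981 = -146673479907$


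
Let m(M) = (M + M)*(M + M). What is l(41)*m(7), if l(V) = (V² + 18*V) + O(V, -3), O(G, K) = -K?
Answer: 474712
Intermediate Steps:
l(V) = 3 + V² + 18*V (l(V) = (V² + 18*V) - 1*(-3) = (V² + 18*V) + 3 = 3 + V² + 18*V)
m(M) = 4*M² (m(M) = (2*M)*(2*M) = 4*M²)
l(41)*m(7) = (3 + 41² + 18*41)*(4*7²) = (3 + 1681 + 738)*(4*49) = 2422*196 = 474712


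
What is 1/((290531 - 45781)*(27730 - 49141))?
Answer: -1/5240342250 ≈ -1.9083e-10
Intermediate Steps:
1/((290531 - 45781)*(27730 - 49141)) = 1/(244750*(-21411)) = 1/(-5240342250) = -1/5240342250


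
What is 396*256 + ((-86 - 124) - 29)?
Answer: 101137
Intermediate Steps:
396*256 + ((-86 - 124) - 29) = 101376 + (-210 - 29) = 101376 - 239 = 101137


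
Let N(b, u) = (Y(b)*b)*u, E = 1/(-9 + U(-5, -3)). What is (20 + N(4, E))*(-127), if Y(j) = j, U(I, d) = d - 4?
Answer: -2413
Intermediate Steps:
U(I, d) = -4 + d
E = -1/16 (E = 1/(-9 + (-4 - 3)) = 1/(-9 - 7) = 1/(-16) = -1/16 ≈ -0.062500)
N(b, u) = u*b**2 (N(b, u) = (b*b)*u = b**2*u = u*b**2)
(20 + N(4, E))*(-127) = (20 - 1/16*4**2)*(-127) = (20 - 1/16*16)*(-127) = (20 - 1)*(-127) = 19*(-127) = -2413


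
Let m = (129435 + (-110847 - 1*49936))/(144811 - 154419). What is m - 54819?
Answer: -131667401/2402 ≈ -54816.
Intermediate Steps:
m = 7837/2402 (m = (129435 + (-110847 - 49936))/(-9608) = (129435 - 160783)*(-1/9608) = -31348*(-1/9608) = 7837/2402 ≈ 3.2627)
m - 54819 = 7837/2402 - 54819 = -131667401/2402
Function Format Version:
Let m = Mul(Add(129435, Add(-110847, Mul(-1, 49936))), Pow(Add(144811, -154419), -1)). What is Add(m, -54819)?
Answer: Rational(-131667401, 2402) ≈ -54816.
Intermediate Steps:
m = Rational(7837, 2402) (m = Mul(Add(129435, Add(-110847, -49936)), Pow(-9608, -1)) = Mul(Add(129435, -160783), Rational(-1, 9608)) = Mul(-31348, Rational(-1, 9608)) = Rational(7837, 2402) ≈ 3.2627)
Add(m, -54819) = Add(Rational(7837, 2402), -54819) = Rational(-131667401, 2402)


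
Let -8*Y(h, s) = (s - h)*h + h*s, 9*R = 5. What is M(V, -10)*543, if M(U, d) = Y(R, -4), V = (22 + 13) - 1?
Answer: 69685/216 ≈ 322.62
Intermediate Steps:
R = 5/9 (R = (⅑)*5 = 5/9 ≈ 0.55556)
V = 34 (V = 35 - 1 = 34)
Y(h, s) = -h*s/8 - h*(s - h)/8 (Y(h, s) = -((s - h)*h + h*s)/8 = -(h*(s - h) + h*s)/8 = -(h*s + h*(s - h))/8 = -h*s/8 - h*(s - h)/8)
M(U, d) = 385/648 (M(U, d) = (⅛)*(5/9)*(5/9 - 2*(-4)) = (⅛)*(5/9)*(5/9 + 8) = (⅛)*(5/9)*(77/9) = 385/648)
M(V, -10)*543 = (385/648)*543 = 69685/216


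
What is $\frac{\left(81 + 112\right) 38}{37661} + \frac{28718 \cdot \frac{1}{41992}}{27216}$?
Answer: $\frac{4191387389723}{21520517368896} \approx 0.19476$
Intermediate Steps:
$\frac{\left(81 + 112\right) 38}{37661} + \frac{28718 \cdot \frac{1}{41992}}{27216} = 193 \cdot 38 \cdot \frac{1}{37661} + 28718 \cdot \frac{1}{41992} \cdot \frac{1}{27216} = 7334 \cdot \frac{1}{37661} + \frac{14359}{20996} \cdot \frac{1}{27216} = \frac{7334}{37661} + \frac{14359}{571427136} = \frac{4191387389723}{21520517368896}$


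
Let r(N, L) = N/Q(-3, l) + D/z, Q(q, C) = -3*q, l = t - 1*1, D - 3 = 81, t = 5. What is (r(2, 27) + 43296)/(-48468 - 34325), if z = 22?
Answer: -4286704/8196507 ≈ -0.52299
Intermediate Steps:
D = 84 (D = 3 + 81 = 84)
l = 4 (l = 5 - 1*1 = 5 - 1 = 4)
r(N, L) = 42/11 + N/9 (r(N, L) = N/((-3*(-3))) + 84/22 = N/9 + 84*(1/22) = N*(⅑) + 42/11 = N/9 + 42/11 = 42/11 + N/9)
(r(2, 27) + 43296)/(-48468 - 34325) = ((42/11 + (⅑)*2) + 43296)/(-48468 - 34325) = ((42/11 + 2/9) + 43296)/(-82793) = (400/99 + 43296)*(-1/82793) = (4286704/99)*(-1/82793) = -4286704/8196507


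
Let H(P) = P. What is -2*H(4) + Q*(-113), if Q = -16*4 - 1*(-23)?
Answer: 4625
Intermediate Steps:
Q = -41 (Q = -64 + 23 = -41)
-2*H(4) + Q*(-113) = -2*4 - 41*(-113) = -8 + 4633 = 4625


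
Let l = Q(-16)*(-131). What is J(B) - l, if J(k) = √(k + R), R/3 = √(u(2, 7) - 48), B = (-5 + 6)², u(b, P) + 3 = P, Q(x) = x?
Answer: -2096 + √(1 + 6*I*√11) ≈ -2092.8 + 3.0761*I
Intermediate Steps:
u(b, P) = -3 + P
B = 1 (B = 1² = 1)
R = 6*I*√11 (R = 3*√((-3 + 7) - 48) = 3*√(4 - 48) = 3*√(-44) = 3*(2*I*√11) = 6*I*√11 ≈ 19.9*I)
J(k) = √(k + 6*I*√11)
l = 2096 (l = -16*(-131) = 2096)
J(B) - l = √(1 + 6*I*√11) - 1*2096 = √(1 + 6*I*√11) - 2096 = -2096 + √(1 + 6*I*√11)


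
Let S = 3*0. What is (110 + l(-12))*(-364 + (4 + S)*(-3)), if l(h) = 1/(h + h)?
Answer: -124033/3 ≈ -41344.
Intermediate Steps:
S = 0
l(h) = 1/(2*h)
(110 + l(-12))*(-364 + (4 + S)*(-3)) = (110 + (½)/(-12))*(-364 + (4 + 0)*(-3)) = (110 + (½)*(-1/12))*(-364 + 4*(-3)) = (110 - 1/24)*(-364 - 12) = (2639/24)*(-376) = -124033/3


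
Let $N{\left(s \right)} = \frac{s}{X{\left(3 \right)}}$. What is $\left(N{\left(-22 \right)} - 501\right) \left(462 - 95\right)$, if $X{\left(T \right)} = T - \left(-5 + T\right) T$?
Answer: $- \frac{1662877}{9} \approx -1.8476 \cdot 10^{5}$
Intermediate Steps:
$X{\left(T \right)} = T - T \left(-5 + T\right)$
$N{\left(s \right)} = \frac{s}{9}$ ($N{\left(s \right)} = \frac{s}{3 \left(6 - 3\right)} = \frac{s}{3 \cdot 3} = \frac{s}{9}$)
$\left(N{\left(-22 \right)} - 501\right) \left(462 - 95\right) = \left(\frac{1}{9} \left(-22\right) - 501\right) \left(462 - 95\right) = \left(- \frac{22}{9} - 501\right) 367 = \left(- \frac{4531}{9}\right) 367 = - \frac{1662877}{9}$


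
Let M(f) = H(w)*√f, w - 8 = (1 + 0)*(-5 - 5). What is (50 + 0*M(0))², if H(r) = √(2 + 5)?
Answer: 2500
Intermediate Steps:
w = -2 (w = 8 + (1 + 0)*(-5 - 5) = 8 + 1*(-10) = 8 - 10 = -2)
H(r) = √7
M(f) = √7*√f
(50 + 0*M(0))² = (50 + 0*(√7*√0))² = (50 + 0*(√7*0))² = (50 + 0*0)² = (50 + 0)² = 50² = 2500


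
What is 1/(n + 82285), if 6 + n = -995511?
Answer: -1/913232 ≈ -1.0950e-6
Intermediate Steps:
n = -995517 (n = -6 - 995511 = -995517)
1/(n + 82285) = 1/(-995517 + 82285) = 1/(-913232) = -1/913232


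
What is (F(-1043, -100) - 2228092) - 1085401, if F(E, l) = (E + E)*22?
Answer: -3359385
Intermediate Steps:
F(E, l) = 44*E (F(E, l) = (2*E)*22 = 44*E)
(F(-1043, -100) - 2228092) - 1085401 = (44*(-1043) - 2228092) - 1085401 = (-45892 - 2228092) - 1085401 = -2273984 - 1085401 = -3359385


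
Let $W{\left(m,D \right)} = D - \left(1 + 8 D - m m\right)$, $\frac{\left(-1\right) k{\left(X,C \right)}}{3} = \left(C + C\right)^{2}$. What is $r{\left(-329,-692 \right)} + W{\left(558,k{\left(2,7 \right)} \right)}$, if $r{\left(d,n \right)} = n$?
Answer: $314787$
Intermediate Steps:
$k{\left(X,C \right)} = - 12 C^{2}$ ($k{\left(X,C \right)} = - 3 \left(C + C\right)^{2} = - 3 \left(2 C\right)^{2} = - 3 \cdot 4 C^{2} = - 12 C^{2}$)
$W{\left(m,D \right)} = -1 + m^{2} - 7 D$ ($W{\left(m,D \right)} = D - \left(1 - m^{2} + 8 D\right) = -1 + m^{2} - 7 D$)
$r{\left(-329,-692 \right)} + W{\left(558,k{\left(2,7 \right)} \right)} = -692 - \left(1 - 311364 + 7 \left(-12\right) 7^{2}\right) = -692 - \left(-311363 + 7 \left(-12\right) 49\right) = -692 - -315479 = -692 + \left(-1 + 311364 + 4116\right) = -692 + 315479 = 314787$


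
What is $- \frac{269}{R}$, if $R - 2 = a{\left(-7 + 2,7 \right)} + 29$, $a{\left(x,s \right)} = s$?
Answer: $- \frac{269}{38} \approx -7.0789$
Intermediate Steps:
$R = 38$ ($R = 2 + \left(7 + 29\right) = 2 + 36 = 38$)
$- \frac{269}{R} = - \frac{269}{38}$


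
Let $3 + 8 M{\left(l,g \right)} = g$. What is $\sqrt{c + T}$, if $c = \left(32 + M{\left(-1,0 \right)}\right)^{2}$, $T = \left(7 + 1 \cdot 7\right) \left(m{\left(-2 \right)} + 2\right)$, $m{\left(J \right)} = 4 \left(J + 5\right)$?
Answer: $\frac{\sqrt{76553}}{8} \approx 34.585$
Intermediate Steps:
$M{\left(l,g \right)} = - \frac{3}{8} + \frac{g}{8}$
$m{\left(J \right)} = 20 + 4 J$ ($m{\left(J \right)} = 4 \left(5 + J\right) = 20 + 4 J$)
$T = 196$ ($T = \left(7 + 1 \cdot 7\right) \left(\left(20 + 4 \left(-2\right)\right) + 2\right) = \left(7 + 7\right) \left(\left(20 - 8\right) + 2\right) = 14 \left(12 + 2\right) = 14 \cdot 14 = 196$)
$c = \frac{64009}{64}$ ($c = \left(32 + \left(- \frac{3}{8} + \frac{1}{8} \cdot 0\right)\right)^{2} = \left(32 + \left(- \frac{3}{8} + 0\right)\right)^{2} = \left(32 - \frac{3}{8}\right)^{2} = \left(\frac{253}{8}\right)^{2} = \frac{64009}{64} \approx 1000.1$)
$\sqrt{c + T} = \sqrt{\frac{64009}{64} + 196} = \sqrt{\frac{76553}{64}} = \frac{\sqrt{76553}}{8}$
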